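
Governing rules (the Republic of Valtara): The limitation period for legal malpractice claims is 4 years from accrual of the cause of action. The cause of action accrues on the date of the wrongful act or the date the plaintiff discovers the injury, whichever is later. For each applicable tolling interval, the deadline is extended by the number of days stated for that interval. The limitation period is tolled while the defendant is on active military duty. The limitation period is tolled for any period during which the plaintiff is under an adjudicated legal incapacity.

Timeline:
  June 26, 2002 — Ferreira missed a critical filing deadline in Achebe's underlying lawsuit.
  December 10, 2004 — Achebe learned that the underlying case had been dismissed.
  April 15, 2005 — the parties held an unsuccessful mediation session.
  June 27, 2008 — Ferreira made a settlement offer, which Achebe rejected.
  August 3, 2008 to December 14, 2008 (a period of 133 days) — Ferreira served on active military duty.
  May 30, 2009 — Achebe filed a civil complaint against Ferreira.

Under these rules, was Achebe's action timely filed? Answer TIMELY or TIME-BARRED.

The claim accrued on December 10, 2004 — the later of the June 26, 2002 act and the December 10, 2004 discovery.
The untolled deadline — 4 years after December 10, 2004 — is December 10, 2008.
The defendant's active military service from August 3, 2008 to December 14, 2008 tolled the period for 133 days, extending the deadline to April 22, 2009.
The other events in the timeline have no effect on the limitation period under the stated rules.
The May 30, 2009 filing falls after the April 22, 2009 deadline; the claim is time-barred.

TIME-BARRED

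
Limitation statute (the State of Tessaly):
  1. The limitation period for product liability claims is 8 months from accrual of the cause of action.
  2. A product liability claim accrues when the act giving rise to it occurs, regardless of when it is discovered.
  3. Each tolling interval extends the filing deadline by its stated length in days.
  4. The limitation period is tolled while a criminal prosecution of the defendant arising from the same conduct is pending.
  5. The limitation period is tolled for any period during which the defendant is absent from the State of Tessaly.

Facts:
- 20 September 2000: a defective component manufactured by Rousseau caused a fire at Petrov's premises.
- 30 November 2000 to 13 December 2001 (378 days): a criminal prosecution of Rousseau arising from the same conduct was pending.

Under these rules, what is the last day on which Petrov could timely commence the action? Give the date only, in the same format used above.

The cause of action accrued on 20 September 2000, the date of the act.
Adding the 8 months base period to 20 September 2000 gives a deadline of 20 May 2001, before any tolling.
The period was tolled for 378 days by the pending criminal prosecution (30 November 2000 to 13 December 2001), pushing the deadline to 2 June 2002.

2 June 2002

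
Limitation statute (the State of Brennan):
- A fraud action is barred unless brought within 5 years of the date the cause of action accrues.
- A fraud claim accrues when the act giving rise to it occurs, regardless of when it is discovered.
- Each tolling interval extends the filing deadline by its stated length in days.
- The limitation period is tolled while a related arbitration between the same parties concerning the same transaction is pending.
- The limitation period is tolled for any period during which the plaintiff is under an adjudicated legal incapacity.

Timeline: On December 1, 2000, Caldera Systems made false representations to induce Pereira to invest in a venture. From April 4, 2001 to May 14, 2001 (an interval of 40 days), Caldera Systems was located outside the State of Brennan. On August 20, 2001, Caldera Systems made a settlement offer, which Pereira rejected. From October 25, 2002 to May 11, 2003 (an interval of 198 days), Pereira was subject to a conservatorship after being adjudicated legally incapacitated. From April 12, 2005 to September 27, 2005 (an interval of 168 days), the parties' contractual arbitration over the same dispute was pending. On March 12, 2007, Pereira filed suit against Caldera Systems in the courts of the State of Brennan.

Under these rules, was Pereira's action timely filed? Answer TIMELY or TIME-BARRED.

The cause of action accrued on December 1, 2000, the date of the act.
5 years from December 1, 2000 is December 1, 2005.
The plaintiff's legal incapacity from October 25, 2002 to May 11, 2003 tolled the period for 198 days, extending the deadline to June 17, 2006.
The pending related arbitration from April 12, 2005 to September 27, 2005 tolled the period for 168 days, extending the deadline to December 2, 2006.
Although the defendant's absence ran from April 4, 2001 to May 14, 2001, the stated rules do not make that a tolling event, so it is disregarded.
The other events in the timeline have no effect on the limitation period under the stated rules.
Pereira filed on March 12, 2007, after the December 2, 2006 deadline, so the action is time-barred.

TIME-BARRED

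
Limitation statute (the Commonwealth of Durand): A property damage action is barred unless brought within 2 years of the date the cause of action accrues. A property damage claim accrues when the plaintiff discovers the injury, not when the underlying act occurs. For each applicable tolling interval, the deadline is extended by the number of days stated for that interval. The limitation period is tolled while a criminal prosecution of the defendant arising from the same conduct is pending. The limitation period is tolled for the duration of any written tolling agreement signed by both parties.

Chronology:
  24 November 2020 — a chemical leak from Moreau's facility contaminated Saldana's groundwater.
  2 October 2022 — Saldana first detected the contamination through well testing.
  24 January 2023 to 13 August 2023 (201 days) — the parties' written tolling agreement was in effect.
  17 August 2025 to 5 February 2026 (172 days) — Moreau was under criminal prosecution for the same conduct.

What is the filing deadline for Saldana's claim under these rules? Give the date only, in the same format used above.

The claim did not accrue until Saldana discovered the injury on 2 October 2022; the 24 November 2020 act date does not start the clock under the stated rule.
2 years from 2 October 2022 is 2 October 2024.
The period was tolled for 201 days by the written tolling agreement (24 January 2023 to 13 August 2023), pushing the deadline to 21 April 2025.
The pending criminal prosecution from 17 August 2025 to 5 February 2026 began after the period had already run on 21 April 2025, so it has no tolling effect.

21 April 2025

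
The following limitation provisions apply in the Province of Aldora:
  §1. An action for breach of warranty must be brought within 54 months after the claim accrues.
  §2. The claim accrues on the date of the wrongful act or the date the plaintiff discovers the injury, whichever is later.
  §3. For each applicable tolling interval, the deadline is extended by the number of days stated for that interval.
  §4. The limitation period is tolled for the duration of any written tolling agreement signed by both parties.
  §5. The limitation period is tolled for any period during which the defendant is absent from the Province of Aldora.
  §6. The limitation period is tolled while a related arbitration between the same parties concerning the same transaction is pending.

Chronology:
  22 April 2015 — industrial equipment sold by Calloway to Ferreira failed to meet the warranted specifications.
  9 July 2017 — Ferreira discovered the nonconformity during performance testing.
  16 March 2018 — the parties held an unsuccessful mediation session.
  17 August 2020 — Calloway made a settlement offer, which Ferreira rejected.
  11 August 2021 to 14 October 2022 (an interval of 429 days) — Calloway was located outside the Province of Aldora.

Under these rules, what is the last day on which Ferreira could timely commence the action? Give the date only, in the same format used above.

14 March 2023

Because discovery on 9 July 2017 post-dates the 22 April 2015 act, accrual under the later-of rule falls on 9 July 2017.
Adding the 54 months base period to 9 July 2017 gives a deadline of 9 January 2022, before any tolling.
The defendant's absence from the jurisdiction from 11 August 2021 to 14 October 2022 tolled the period for 429 days, extending the deadline to 14 March 2023.
None of the other events listed affects the running of the period under the stated rules.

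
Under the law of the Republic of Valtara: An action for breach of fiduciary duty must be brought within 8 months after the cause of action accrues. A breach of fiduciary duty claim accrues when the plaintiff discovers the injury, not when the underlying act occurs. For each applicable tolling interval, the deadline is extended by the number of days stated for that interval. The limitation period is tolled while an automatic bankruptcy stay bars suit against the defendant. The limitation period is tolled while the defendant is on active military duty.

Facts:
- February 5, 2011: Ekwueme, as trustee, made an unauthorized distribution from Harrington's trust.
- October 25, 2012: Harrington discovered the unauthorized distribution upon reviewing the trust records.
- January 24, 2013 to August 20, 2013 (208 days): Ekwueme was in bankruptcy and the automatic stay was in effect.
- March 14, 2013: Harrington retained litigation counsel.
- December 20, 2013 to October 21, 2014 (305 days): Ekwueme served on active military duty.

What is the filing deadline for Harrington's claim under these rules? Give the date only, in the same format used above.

The claim did not accrue until Harrington discovered the injury on October 25, 2012; the February 5, 2011 act date does not start the clock under the stated rule.
The untolled deadline — 8 months after October 25, 2012 — is June 25, 2013.
Because the automatic bankruptcy stay ran from January 24, 2013 to August 20, 2013, the deadline is extended by 208 days to January 19, 2014.
The period was tolled for 305 days by the defendant's active military service (December 20, 2013 to October 21, 2014), pushing the deadline to November 20, 2014.
The other events in the timeline have no effect on the limitation period under the stated rules.

November 20, 2014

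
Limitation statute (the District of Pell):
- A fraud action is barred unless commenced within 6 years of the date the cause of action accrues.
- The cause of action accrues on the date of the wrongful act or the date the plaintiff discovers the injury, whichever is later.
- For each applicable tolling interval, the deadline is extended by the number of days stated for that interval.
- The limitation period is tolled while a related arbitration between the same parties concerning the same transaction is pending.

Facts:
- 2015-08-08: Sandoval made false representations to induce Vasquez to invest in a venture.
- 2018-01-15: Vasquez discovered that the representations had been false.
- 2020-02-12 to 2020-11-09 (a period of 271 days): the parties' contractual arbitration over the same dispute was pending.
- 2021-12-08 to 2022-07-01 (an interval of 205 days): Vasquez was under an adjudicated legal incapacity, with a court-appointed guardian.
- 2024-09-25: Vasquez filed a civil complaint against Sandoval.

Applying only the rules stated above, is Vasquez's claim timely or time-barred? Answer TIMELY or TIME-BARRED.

TIMELY

Because discovery on 2018-01-15 post-dates the 2015-08-08 act, accrual under the later-of rule falls on 2018-01-15.
Adding the 6 years base period to 2018-01-15 gives a deadline of 2024-01-15, before any tolling.
The pending related arbitration from 2020-02-12 to 2020-11-09 tolled the period for 271 days, extending the deadline to 2024-10-12.
No stated provision tolls the period for the plaintiff's incapacity, so the interval from 2021-12-08 to 2022-07-01 has no effect on the deadline.
Vasquez filed on 2024-09-25, before the 2024-10-12 deadline, so the action is timely.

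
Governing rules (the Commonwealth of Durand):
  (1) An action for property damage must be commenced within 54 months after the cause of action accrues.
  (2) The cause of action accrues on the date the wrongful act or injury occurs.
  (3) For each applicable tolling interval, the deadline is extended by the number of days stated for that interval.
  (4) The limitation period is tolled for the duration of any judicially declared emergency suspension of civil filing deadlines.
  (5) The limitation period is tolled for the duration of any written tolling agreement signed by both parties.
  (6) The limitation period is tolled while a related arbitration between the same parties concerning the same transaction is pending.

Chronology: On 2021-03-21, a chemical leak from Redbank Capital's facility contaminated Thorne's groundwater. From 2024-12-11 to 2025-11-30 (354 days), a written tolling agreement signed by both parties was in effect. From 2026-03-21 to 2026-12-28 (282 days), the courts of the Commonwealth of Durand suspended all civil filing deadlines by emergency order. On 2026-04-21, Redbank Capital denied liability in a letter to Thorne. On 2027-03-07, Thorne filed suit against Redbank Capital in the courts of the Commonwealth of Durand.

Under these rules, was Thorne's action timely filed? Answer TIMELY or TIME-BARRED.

The claim accrued on 2021-03-21, when the wrongful act occurred.
Adding the 54 months base period to 2021-03-21 gives a deadline of 2025-09-21, before any tolling.
The written tolling agreement from 2024-12-11 to 2025-11-30 tolled the period for 354 days, extending the deadline to 2026-09-10.
The period was tolled for 282 days by the emergency suspension of filing deadlines (2026-03-21 to 2026-12-28), pushing the deadline to 2027-06-19.
The other events in the timeline have no effect on the limitation period under the stated rules.
Thorne filed on 2027-03-07, before the 2027-06-19 deadline, so the action is timely.

TIMELY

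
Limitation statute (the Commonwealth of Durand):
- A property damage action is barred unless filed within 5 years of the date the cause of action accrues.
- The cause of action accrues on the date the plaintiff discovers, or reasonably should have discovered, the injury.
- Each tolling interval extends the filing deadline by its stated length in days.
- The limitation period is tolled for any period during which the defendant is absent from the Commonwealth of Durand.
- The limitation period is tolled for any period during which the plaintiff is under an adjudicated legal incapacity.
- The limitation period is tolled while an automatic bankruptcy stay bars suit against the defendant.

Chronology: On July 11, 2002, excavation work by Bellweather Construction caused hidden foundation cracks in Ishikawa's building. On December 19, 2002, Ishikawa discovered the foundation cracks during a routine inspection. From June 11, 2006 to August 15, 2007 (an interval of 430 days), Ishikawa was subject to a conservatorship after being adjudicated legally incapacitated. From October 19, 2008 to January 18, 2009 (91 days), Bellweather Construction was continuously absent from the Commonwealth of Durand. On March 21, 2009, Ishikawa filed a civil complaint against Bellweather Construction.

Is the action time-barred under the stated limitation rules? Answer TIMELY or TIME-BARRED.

Accrual is tied to discovery, so the period began on December 19, 2002 rather than on July 11, 2002 when the act occurred.
Adding the 5 years base period to December 19, 2002 gives a deadline of December 19, 2007, before any tolling.
Because the plaintiff's legal incapacity ran from June 11, 2006 to August 15, 2007, the deadline is extended by 430 days to February 21, 2009.
Because the defendant's absence from the jurisdiction ran from October 19, 2008 to January 18, 2009, the deadline is extended by 91 days to May 23, 2009.
The March 21, 2009 filing precedes the May 23, 2009 deadline; the claim is timely.

TIMELY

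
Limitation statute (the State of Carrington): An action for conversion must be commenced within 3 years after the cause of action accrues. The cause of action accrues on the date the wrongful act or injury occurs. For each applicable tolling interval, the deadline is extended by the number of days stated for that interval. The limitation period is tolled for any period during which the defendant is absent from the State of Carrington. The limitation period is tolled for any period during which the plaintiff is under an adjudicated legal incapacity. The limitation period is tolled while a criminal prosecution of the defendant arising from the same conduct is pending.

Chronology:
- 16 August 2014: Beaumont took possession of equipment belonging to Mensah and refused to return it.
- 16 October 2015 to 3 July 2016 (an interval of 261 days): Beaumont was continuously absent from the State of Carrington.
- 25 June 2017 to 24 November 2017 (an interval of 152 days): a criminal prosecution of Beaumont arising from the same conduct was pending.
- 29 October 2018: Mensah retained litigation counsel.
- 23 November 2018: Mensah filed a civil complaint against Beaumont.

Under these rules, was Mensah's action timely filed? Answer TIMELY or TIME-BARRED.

The claim accrued on 16 August 2014, when the wrongful act occurred.
The untolled deadline — 3 years after 16 August 2014 — is 16 August 2017.
Because the defendant's absence from the jurisdiction ran from 16 October 2015 to 3 July 2016, the deadline is extended by 261 days to 4 May 2018.
Because the pending criminal prosecution ran from 25 June 2017 to 24 November 2017, the deadline is extended by 152 days to 3 October 2018.
None of the other events listed affects the running of the period under the stated rules.
Filing on 23 November 2018 missed the 3 October 2018 deadline — the action is time-barred.

TIME-BARRED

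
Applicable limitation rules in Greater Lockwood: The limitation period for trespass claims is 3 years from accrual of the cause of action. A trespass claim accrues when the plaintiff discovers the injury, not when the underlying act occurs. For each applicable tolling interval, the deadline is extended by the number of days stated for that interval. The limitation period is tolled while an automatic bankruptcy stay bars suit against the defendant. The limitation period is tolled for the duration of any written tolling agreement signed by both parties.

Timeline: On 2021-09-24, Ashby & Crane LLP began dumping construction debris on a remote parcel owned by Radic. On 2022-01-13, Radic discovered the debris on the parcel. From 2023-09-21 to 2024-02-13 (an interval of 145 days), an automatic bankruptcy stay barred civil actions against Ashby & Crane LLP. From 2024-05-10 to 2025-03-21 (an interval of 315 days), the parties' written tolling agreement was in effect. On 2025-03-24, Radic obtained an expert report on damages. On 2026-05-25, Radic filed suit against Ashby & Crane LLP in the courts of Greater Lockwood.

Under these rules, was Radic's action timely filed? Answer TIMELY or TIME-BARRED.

TIME-BARRED

The claim did not accrue until Radic discovered the injury on 2022-01-13; the 2021-09-24 act date does not start the clock under the stated rule.
The untolled deadline — 3 years after 2022-01-13 — is 2025-01-13.
The period was tolled for 145 days by the automatic bankruptcy stay (2023-09-21 to 2024-02-13), pushing the deadline to 2025-06-07.
Because the written tolling agreement ran from 2024-05-10 to 2025-03-21, the deadline is extended by 315 days to 2026-04-18.
None of the other events listed affects the running of the period under the stated rules.
Filing on 2026-05-25 missed the 2026-04-18 deadline — the action is time-barred.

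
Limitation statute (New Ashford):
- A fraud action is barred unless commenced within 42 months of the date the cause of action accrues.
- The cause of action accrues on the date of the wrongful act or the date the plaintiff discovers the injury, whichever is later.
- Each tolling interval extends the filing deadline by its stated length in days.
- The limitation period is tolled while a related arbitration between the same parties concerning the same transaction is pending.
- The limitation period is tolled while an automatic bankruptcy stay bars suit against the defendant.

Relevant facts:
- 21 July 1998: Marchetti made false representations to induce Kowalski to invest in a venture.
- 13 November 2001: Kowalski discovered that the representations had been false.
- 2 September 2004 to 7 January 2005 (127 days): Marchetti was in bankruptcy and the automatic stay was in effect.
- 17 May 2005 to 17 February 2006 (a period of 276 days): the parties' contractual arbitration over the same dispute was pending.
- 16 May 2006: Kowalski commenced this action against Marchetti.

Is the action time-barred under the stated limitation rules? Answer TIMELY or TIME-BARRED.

Because discovery on 13 November 2001 post-dates the 21 July 1998 act, accrual under the later-of rule falls on 13 November 2001.
42 months from 13 November 2001 is 13 May 2005.
Because the automatic bankruptcy stay ran from 2 September 2004 to 7 January 2005, the deadline is extended by 127 days to 17 September 2005.
Because the pending related arbitration ran from 17 May 2005 to 17 February 2006, the deadline is extended by 276 days to 20 June 2006.
Kowalski filed on 16 May 2006, before the 20 June 2006 deadline, so the action is timely.

TIMELY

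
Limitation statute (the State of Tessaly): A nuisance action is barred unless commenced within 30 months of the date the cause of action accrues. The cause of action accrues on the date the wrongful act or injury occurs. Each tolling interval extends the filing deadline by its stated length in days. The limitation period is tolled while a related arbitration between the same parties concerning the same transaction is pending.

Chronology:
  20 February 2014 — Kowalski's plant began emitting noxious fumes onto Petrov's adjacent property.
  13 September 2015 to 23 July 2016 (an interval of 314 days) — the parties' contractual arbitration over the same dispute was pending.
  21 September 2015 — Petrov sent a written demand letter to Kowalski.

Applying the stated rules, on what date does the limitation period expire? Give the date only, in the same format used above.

30 June 2017

The limitation period began to run on 20 February 2014.
The untolled deadline — 30 months after 20 February 2014 — is 20 August 2016.
The pending related arbitration from 13 September 2015 to 23 July 2016 tolled the period for 314 days, extending the deadline to 30 June 2017.
The other events in the timeline have no effect on the limitation period under the stated rules.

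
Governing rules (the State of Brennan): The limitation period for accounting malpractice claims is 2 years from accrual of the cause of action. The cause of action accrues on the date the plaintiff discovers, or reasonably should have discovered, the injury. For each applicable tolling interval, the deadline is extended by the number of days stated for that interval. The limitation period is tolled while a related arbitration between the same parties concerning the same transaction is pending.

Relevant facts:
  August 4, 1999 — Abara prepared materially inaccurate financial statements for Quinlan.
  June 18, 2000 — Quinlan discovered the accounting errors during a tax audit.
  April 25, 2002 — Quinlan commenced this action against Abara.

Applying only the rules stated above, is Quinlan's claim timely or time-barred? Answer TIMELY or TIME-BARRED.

TIMELY

Accrual is tied to discovery, so the period began on June 18, 2000 rather than on August 4, 1999 when the act occurred.
2 years from June 18, 2000 is June 18, 2002.
The April 25, 2002 filing precedes the June 18, 2002 deadline; the claim is timely.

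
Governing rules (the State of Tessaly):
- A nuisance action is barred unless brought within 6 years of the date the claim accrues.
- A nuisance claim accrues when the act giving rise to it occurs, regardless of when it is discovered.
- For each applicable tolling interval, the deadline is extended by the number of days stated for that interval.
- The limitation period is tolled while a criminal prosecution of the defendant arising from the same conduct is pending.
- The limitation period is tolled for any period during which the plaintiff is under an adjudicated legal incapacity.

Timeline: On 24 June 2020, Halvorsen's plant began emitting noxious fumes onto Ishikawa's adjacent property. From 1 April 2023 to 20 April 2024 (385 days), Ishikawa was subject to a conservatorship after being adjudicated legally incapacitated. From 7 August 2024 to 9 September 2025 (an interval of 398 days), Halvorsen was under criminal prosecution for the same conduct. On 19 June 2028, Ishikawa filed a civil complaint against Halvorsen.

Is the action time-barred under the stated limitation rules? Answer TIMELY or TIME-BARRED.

The limitation period began to run on 24 June 2020.
The untolled deadline — 6 years after 24 June 2020 — is 24 June 2026.
The period was tolled for 385 days by the plaintiff's legal incapacity (1 April 2023 to 20 April 2024), pushing the deadline to 14 July 2027.
The period was tolled for 398 days by the pending criminal prosecution (7 August 2024 to 9 September 2025), pushing the deadline to 15 August 2028.
Filing on 19 June 2028 beat the 15 August 2028 deadline — the action is timely.

TIMELY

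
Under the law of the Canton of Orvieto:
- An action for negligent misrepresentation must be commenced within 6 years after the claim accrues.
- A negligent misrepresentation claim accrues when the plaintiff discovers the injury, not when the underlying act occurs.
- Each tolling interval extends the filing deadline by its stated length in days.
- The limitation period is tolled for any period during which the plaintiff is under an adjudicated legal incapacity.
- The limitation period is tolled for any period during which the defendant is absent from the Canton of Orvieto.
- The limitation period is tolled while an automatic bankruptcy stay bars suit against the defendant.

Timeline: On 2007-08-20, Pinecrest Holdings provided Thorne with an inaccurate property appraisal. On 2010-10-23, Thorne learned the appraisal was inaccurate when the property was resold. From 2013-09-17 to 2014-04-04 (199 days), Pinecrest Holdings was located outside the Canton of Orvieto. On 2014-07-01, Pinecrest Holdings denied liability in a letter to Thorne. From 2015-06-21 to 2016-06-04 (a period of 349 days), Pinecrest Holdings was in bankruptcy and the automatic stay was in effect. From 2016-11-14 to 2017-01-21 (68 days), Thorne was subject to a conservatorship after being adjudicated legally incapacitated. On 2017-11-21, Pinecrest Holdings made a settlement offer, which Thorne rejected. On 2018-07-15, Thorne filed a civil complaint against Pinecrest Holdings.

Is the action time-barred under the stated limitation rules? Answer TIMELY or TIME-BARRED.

Under the discovery rule, the claim accrued on 2010-10-23, when Thorne discovered the injury — not on the 2007-08-20 date of the underlying act.
6 years from 2010-10-23 is 2016-10-23.
The defendant's absence from the jurisdiction from 2013-09-17 to 2014-04-04 tolled the period for 199 days, extending the deadline to 2017-05-10.
Because the automatic bankruptcy stay ran from 2015-06-21 to 2016-06-04, the deadline is extended by 349 days to 2018-04-24.
The plaintiff's legal incapacity from 2016-11-14 to 2017-01-21 tolled the period for 68 days, extending the deadline to 2018-07-01.
None of the other events listed affects the running of the period under the stated rules.
Filing on 2018-07-15 missed the 2018-07-01 deadline — the action is time-barred.

TIME-BARRED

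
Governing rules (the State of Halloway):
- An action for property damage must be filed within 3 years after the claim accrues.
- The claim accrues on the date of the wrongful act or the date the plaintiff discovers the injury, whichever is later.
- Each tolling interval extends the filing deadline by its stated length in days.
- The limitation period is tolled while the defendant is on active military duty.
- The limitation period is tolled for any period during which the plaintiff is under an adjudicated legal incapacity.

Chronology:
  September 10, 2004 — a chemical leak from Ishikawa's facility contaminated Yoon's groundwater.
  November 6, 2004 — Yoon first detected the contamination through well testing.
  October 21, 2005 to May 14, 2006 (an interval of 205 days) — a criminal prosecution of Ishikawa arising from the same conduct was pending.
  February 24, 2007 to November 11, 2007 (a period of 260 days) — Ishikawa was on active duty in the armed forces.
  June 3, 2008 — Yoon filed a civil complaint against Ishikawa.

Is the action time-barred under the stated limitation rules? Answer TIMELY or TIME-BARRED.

Taking the later of the act (September 10, 2004) and discovery (November 6, 2004), the claim accrued on November 6, 2004.
Adding the 3 years base period to November 6, 2004 gives a deadline of November 6, 2007, before any tolling.
The period was tolled for 260 days by the defendant's active military service (February 24, 2007 to November 11, 2007), pushing the deadline to July 23, 2008.
No stated provision tolls the period for a criminal prosecution, so the interval from October 21, 2005 to May 14, 2006 has no effect on the deadline.
The June 3, 2008 filing precedes the July 23, 2008 deadline; the claim is timely.

TIMELY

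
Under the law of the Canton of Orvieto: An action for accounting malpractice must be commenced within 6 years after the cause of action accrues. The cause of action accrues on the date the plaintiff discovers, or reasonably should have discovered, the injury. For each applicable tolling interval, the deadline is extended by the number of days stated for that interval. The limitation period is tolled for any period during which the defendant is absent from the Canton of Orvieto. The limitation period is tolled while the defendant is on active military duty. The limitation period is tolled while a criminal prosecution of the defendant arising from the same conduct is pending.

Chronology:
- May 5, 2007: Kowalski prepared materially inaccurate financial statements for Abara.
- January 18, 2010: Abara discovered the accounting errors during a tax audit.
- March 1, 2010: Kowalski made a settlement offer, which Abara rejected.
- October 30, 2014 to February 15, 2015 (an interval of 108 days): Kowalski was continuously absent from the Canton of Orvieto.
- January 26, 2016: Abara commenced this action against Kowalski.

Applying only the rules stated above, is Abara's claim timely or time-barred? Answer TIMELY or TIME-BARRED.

TIMELY

The claim did not accrue until Abara discovered the injury on January 18, 2010; the May 5, 2007 act date does not start the clock under the stated rule.
6 years from January 18, 2010 is January 18, 2016.
The period was tolled for 108 days by the defendant's absence from the jurisdiction (October 30, 2014 to February 15, 2015), pushing the deadline to May 5, 2016.
The other events in the timeline have no effect on the limitation period under the stated rules.
Abara filed on January 26, 2016, before the May 5, 2016 deadline, so the action is timely.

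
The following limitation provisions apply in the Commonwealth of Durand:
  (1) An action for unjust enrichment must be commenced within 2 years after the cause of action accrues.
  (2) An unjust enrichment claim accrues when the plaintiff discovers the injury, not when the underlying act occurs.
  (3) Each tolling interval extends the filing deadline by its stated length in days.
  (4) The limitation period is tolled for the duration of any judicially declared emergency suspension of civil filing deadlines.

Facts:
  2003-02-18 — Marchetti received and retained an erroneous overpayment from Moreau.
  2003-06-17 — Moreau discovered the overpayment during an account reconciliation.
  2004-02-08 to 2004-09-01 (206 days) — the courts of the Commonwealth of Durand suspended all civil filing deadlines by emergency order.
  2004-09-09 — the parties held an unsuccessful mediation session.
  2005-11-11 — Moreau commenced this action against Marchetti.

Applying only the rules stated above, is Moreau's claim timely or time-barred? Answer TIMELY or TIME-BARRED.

TIMELY

The claim did not accrue until Moreau discovered the injury on 2003-06-17; the 2003-02-18 act date does not start the clock under the stated rule.
Adding the 2 years base period to 2003-06-17 gives a deadline of 2005-06-17, before any tolling.
Because the emergency suspension of filing deadlines ran from 2004-02-08 to 2004-09-01, the deadline is extended by 206 days to 2006-01-09.
The other events in the timeline have no effect on the limitation period under the stated rules.
Moreau filed on 2005-11-11, before the 2006-01-09 deadline, so the action is timely.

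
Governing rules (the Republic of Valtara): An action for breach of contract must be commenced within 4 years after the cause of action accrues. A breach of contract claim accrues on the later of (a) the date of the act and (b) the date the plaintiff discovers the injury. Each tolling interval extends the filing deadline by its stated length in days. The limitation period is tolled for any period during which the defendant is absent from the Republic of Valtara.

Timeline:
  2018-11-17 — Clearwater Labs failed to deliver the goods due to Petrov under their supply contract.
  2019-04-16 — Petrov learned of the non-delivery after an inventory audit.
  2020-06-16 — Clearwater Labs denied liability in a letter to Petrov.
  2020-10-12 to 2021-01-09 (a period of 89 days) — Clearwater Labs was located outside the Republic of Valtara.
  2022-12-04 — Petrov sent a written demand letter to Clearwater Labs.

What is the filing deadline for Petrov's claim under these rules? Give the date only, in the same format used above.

2023-07-14

Because discovery on 2019-04-16 post-dates the 2018-11-17 act, accrual under the later-of rule falls on 2019-04-16.
4 years from 2019-04-16 is 2023-04-16.
Because the defendant's absence from the jurisdiction ran from 2020-10-12 to 2021-01-09, the deadline is extended by 89 days to 2023-07-14.
Nothing else in the chronology tolls or restarts the period.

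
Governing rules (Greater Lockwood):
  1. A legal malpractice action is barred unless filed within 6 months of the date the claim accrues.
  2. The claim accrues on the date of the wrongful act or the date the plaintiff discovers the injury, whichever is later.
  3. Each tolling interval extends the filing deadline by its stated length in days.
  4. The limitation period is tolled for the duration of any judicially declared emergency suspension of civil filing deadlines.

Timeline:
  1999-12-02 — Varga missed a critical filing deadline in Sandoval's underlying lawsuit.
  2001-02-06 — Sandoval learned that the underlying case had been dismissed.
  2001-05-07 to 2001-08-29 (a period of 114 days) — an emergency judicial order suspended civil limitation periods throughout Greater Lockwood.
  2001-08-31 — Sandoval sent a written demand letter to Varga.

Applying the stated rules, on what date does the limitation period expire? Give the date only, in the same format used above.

Because discovery on 2001-02-06 post-dates the 1999-12-02 act, accrual under the later-of rule falls on 2001-02-06.
Adding the 6 months base period to 2001-02-06 gives a deadline of 2001-08-06, before any tolling.
The emergency suspension of filing deadlines from 2001-05-07 to 2001-08-29 tolled the period for 114 days, extending the deadline to 2001-11-28.
Nothing else in the chronology tolls or restarts the period.

2001-11-28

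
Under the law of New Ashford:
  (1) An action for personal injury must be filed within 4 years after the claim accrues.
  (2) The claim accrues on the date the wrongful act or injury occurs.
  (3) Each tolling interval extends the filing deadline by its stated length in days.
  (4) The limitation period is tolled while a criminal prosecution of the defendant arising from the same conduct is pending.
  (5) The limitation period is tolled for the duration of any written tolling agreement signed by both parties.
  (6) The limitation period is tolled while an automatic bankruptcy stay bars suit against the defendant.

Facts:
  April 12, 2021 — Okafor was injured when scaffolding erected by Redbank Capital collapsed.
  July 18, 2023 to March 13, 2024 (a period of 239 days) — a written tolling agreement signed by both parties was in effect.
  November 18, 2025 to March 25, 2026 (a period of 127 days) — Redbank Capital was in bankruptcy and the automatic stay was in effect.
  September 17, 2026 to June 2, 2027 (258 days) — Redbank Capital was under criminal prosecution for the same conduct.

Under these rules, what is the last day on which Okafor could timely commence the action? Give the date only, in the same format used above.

The claim accrued on April 12, 2021, when the wrongful act occurred.
The untolled deadline — 4 years after April 12, 2021 — is April 12, 2025.
Because the written tolling agreement ran from July 18, 2023 to March 13, 2024, the deadline is extended by 239 days to December 7, 2025.
The automatic bankruptcy stay from November 18, 2025 to March 25, 2026 tolled the period for 127 days, extending the deadline to April 13, 2026.
By the time the pending criminal prosecution began on September 17, 2026, the limitation period had already expired on April 13, 2026; that interval cannot revive it.

April 13, 2026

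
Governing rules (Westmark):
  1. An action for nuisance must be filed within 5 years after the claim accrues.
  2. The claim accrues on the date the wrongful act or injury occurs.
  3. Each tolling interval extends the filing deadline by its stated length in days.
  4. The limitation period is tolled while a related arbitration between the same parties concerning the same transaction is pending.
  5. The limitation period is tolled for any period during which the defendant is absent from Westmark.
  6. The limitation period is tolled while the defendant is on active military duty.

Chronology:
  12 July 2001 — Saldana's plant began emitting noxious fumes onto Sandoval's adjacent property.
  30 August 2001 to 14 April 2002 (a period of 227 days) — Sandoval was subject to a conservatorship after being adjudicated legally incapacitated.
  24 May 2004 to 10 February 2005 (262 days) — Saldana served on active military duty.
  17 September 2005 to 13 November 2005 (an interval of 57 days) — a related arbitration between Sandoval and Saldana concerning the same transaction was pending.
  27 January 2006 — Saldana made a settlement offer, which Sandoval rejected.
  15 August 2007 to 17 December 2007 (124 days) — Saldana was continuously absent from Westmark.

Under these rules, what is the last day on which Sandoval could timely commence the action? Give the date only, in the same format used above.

The limitation period began to run on 12 July 2001.
Adding the 5 years base period to 12 July 2001 gives a deadline of 12 July 2006, before any tolling.
The period was tolled for 262 days by the defendant's active military service (24 May 2004 to 10 February 2005), pushing the deadline to 31 March 2007.
The pending related arbitration from 17 September 2005 to 13 November 2005 tolled the period for 57 days, extending the deadline to 27 May 2007.
The defendant's absence from the jurisdiction starting 15 August 2007 came too late — the period had run on 27 May 2007 — and so does not extend the deadline.
Although the plaintiff's incapacity ran from 30 August 2001 to 14 April 2002, the stated rules do not make that a tolling event, so it is disregarded.
The other events in the timeline have no effect on the limitation period under the stated rules.

27 May 2007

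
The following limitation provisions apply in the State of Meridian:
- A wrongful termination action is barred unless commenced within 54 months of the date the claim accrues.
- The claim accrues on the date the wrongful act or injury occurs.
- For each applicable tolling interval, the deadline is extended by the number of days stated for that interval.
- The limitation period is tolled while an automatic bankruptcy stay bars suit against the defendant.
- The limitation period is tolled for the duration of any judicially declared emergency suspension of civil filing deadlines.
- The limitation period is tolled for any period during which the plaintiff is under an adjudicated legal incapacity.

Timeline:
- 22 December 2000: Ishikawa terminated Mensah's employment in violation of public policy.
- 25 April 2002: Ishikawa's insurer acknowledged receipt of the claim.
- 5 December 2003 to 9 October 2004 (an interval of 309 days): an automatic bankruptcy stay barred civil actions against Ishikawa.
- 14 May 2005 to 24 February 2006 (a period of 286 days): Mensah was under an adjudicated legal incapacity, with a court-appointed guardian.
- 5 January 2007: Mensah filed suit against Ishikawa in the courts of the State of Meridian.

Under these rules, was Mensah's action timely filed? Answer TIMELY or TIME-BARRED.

The claim accrued on 22 December 2000, the date of the act.
54 months from 22 December 2000 is 22 June 2005.
The period was tolled for 309 days by the automatic bankruptcy stay (5 December 2003 to 9 October 2004), pushing the deadline to 27 April 2006.
The plaintiff's legal incapacity from 14 May 2005 to 24 February 2006 tolled the period for 286 days, extending the deadline to 7 February 2007.
Nothing else in the chronology tolls or restarts the period.
Filing on 5 January 2007 beat the 7 February 2007 deadline — the action is timely.

TIMELY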